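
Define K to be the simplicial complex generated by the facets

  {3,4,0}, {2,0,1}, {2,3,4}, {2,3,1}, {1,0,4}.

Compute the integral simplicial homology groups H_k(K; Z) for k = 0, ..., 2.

H_0 = Z,  H_1 = Z,  H_2 = 0.

K has 5 vertices, 10 edges, 5 triangles.
rank ∂_0 = 0, rank ∂_1 = 4 ⇒ b_0 = 5 − 0 − 4 = 1; all invariant factors of ∂_1 are 1 so no torsion. So H_0 = Z.
rank ∂_1 = 4, rank ∂_2 = 5 ⇒ b_1 = 10 − 4 − 5 = 1; all invariant factors of ∂_2 are 1 so no torsion. So H_1 = Z.
rank ∂_2 = 5, rank ∂_3 = 0 ⇒ b_2 = 5 − 5 − 0 = 0. So H_2 = 0.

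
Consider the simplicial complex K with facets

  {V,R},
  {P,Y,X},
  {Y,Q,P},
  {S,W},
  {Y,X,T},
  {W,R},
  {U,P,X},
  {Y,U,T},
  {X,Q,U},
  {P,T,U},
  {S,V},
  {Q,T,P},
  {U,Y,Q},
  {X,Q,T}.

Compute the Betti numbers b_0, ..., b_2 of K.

Fix the vertex order P < Q < R < S < T < U < V < W < X < Y and write every simplex with vertices in increasing order. Then dim K = 2 and the simplices of K are:

  0-simplices (10): P, Q, R, S, T, U, V, W, X, Y
  1-simplices (19): PQ, PT, PU, PX, PY, QT, QU, QX, QY, RV, RW, SV, SW, TU, TX, TY, UX, UY, XY
  2-simplices (10): PQT, PQY, PTU, PUX, PXY, QTX, QUX, QUY, TUY, TXY

Hence C_0 ≅ Z^10, C_1 ≅ Z^19, C_2 ≅ Z^10.

Boundary ∂_1: C_1 → C_0 maps an edge to its endpoints' difference, ∂[p,q] = q − p. For instance
  ∂QX = X − Q.
The resulting 10×19 matrix has rank 8, and its Smith normal form has invariant factors (1,1,1,1,1,1,1,1).

The boundary map ∂_2: C_2 → C_1 sends each 2-simplex [p,q,r] to [q,r] − [p,r] + [p,q]. For instance
  ∂PQT = QT − PT + PQ,
  ∂TXY = XY − TY + TX.
The resulting 19×10 matrix has rank 10, and its Smith normal form has invariant factors (1,1,1,1,1,1,1,1,1,2).

Reading off H_k = ker ∂_k / im ∂_{k+1}:

  H_0: rank C_0 − rank ∂_1 = 10 − 8 = 2, and the invariant factors of ∂_1 are all 1, so H_0 = Z^2.
  H_1: rank ker ∂_1 − rank ∂_2 = (19 − 8) − 10 = 1, and ∂_2 has invariant factor 2 > 1, so H_1 = Z ⊕ Z/2.
  H_2: rank ker ∂_2 − rank ∂_3 = (10 − 10) − 0 = 0, and there is no ∂_3, so H_2 = 0.

Hence the Betti numbers are b_0 = 2, b_1 = 1, b_2 = 0.

b_0 = 2, b_1 = 1, b_2 = 0.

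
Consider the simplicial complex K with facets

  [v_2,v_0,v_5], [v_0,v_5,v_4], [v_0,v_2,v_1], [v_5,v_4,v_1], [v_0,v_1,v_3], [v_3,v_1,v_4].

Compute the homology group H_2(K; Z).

H_2 = 0.

K has 6 vertices, 12 edges, 6 triangles.
rank ∂_2 = 6, rank ∂_3 = 0 ⇒ b_2 = 6 − 6 − 0 = 0. So H_2 = 0.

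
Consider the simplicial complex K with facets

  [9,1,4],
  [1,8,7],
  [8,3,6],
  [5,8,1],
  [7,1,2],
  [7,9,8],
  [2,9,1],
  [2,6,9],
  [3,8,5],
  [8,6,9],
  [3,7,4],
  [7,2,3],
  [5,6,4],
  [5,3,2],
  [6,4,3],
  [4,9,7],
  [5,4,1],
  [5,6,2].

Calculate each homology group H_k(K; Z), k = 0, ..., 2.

H_0 = Z,  H_1 = Z ⊕ Z/2Z,  H_2 = 0.

K has 9 vertices, 27 edges, 18 triangles.
rank ∂_0 = 0, rank ∂_1 = 8 ⇒ b_0 = 9 − 0 − 8 = 1; all invariant factors of ∂_1 are 1 so no torsion. So H_0 ≅ Z.
rank ∂_1 = 8, rank ∂_2 = 18 ⇒ b_1 = 27 − 8 − 18 = 1; ∂_2 has invariant factor(s) [2] giving torsion. So H_1 ≅ Z ⊕ Z/2Z.
rank ∂_2 = 18, rank ∂_3 = 0 ⇒ b_2 = 18 − 18 − 0 = 0. So H_2 ≅ 0.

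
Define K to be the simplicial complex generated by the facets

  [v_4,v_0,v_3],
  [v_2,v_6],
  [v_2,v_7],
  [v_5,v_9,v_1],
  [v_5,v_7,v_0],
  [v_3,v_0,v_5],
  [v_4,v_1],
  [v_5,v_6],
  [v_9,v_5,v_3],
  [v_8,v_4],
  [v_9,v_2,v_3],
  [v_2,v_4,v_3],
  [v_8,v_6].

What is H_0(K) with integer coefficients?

H_0 ≅ Z.

Take the total order v_0 < v_1 < v_2 < v_3 < v_4 < v_5 < v_6 < v_7 < v_8 < v_9 on the vertex set. Then K (dimension 2) consists of the simplices:

  0-simplices (10): [v_0], [v_1], [v_2], [v_3], [v_4], [v_5], [v_6], [v_7], [v_8], [v_9]
  1-simplices (20): (20 of them)
  2-simplices (7): [v_0,v_3,v_4], [v_0,v_3,v_5], [v_0,v_5,v_7], [v_1,v_5,v_9], [v_2,v_3,v_4], [v_2,v_3,v_9], [v_3,v_5,v_9]

giving chain groups C_0 ≅ Z^10, C_1 ≅ Z^20, C_2 ≅ Z^7.

Boundary ∂_1: C_1 → C_0 sends each edge [p,q] (with p < q) to q − p. For instance
  ∂[v_5,v_7] = [v_7] − [v_5].
The resulting 10×20 matrix has rank 9, and its Smith normal form has invariant factors (1,1,1,1,1,1,1,1,1).

The boundary map ∂_2: C_2 → C_1 maps a triangle to the signed sum of its edges. For instance
  ∂[v_0,v_5,v_7] = [v_5,v_7] − [v_0,v_7] + [v_0,v_5],
  ∂[v_2,v_3,v_4] = [v_3,v_4] − [v_2,v_4] + [v_2,v_3].
This gives a 20×7 integer matrix of rank 7; reducing to Smith normal form yields diagonal entries (1,1,1,1,1,1,1).

Reading off H_k = ker ∂_k / im ∂_{k+1}:

  H_0: rank C_0 − rank ∂_1 = 10 − 9 = 1, and the invariant factors of ∂_1 are all 1, so H_0 = Z.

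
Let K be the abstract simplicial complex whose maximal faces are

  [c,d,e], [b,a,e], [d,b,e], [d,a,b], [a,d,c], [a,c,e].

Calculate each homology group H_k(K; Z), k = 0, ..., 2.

Fix the vertex order a < b < c < d < e and write every simplex with vertices in increasing order. Then dim K = 2 and the simplices of K are:

  0-simplices (5): a, b, c, d, e
  1-simplices (9): ab, ac, ad, ae, bd, be, cd, ce, de
  2-simplices (6): abd, abe, acd, ace, bde, cde

Hence C_0 ≅ Z^5, C_1 ≅ Z^9, C_2 ≅ Z^6.

The boundary map ∂_1: C_1 → C_0 sends each edge [p,q] (with p < q) to q − p.
As a 5×9 matrix over Z this has rank 4, with invariant factors (1,1,1,1).

Boundary ∂_2: C_2 → C_1 acts by ∂[p,q,r] = [q,r] − [p,r] + [p,q]. For instance
  ∂ace = ce − ae + ac,
  ∂bde = de − be + bd.
The resulting 9×6 matrix has rank 5, and its Smith normal form has invariant factors (1,1,1,1,1).

From H_k ≅ ker(∂_k) / im(∂_{k+1}) we obtain:

  H_0: rank C_0 − rank ∂_1 = 5 − 4 = 1, and the invariant factors of ∂_1 are all 1, so H_0 ≅ Z.
  H_1: rank ker ∂_1 − rank ∂_2 = (9 − 4) − 5 = 0, and the invariant factors of ∂_2 are all 1, so H_1 ≅ 0.
  H_2: rank ker ∂_2 − rank ∂_3 = (6 − 5) − 0 = 1, and there is no ∂_3, so H_2 ≅ Z.

(K is a triangulation of the 2-sphere S^2.)

H_0 ≅ Z,  H_1 = 0,  H_2 ≅ Z.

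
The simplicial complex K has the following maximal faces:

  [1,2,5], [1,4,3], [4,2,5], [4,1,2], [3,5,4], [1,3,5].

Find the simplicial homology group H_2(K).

K has 5 vertices, 9 edges, 6 triangles.
rank ∂_2 = 5, rank ∂_3 = 0 ⇒ b_2 = 6 − 5 − 0 = 1. So H_2 = Z.

H_2 ≅ Z.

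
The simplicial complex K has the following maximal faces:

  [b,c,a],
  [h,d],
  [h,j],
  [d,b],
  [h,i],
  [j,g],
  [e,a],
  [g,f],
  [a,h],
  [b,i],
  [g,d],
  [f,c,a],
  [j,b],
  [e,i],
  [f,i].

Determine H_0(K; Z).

H_0 ≅ Z.

K has 10 vertices, 18 edges, 2 triangles.
rank ∂_0 = 0, rank ∂_1 = 9 ⇒ b_0 = 10 − 0 − 9 = 1; all invariant factors of ∂_1 are 1 so no torsion. So H_0 = Z.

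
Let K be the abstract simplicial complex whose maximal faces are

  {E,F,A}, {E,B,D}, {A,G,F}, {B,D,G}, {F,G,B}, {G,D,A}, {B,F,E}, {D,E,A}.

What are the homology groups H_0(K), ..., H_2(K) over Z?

Take the total order A < B < D < E < F < G on the vertex set. Then K (dimension 2) consists of the simplices:

  0-simplices (6): A, B, D, E, F, G
  1-simplices (12): AD, AE, AF, AG, BD, BE, BF, BG, DE, DG, EF, FG
  2-simplices (8): ADE, ADG, AEF, AFG, BDE, BDG, BEF, BFG

giving chain groups C_0 ≅ Z^6, C_1 ≅ Z^12, C_2 ≅ Z^8.

∂_1: C_1 → C_0 is given by ∂[p,q] = [q] − [p]. For instance
  ∂DG = G − D.
As a 6×12 matrix over Z this has rank 5, with invariant factors (1,1,1,1,1).

Boundary ∂_2: C_2 → C_1 maps a triangle to the signed sum of its edges. For instance
  ∂AFG = FG − AG + AF,
  ∂BDG = DG − BG + BD.
The 12×8 boundary matrix has rank 7 and Smith normal form diag(1,1,1,1,1,1,1).

From H_k ≅ ker(∂_k) / im(∂_{k+1}) we obtain:

  H_0: rank C_0 − rank ∂_1 = 6 − 5 = 1, and the invariant factors of ∂_1 are all 1, so H_0 = Z.
  H_1: rank ker ∂_1 − rank ∂_2 = (12 − 5) − 7 = 0, and the invariant factors of ∂_2 are all 1, so H_1 = 0.
  H_2: rank ker ∂_2 − rank ∂_3 = (8 − 7) − 0 = 1, and there is no ∂_3, so H_2 = Z.

H_0 ≅ Z,  H_1 = 0,  H_2 ≅ Z.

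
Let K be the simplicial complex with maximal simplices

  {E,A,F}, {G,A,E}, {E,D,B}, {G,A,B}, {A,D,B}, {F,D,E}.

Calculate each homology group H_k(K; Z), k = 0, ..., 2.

Fix the vertex order A < B < D < E < F < G and write every simplex with vertices in increasing order. Then dim K = 2 and the simplices of K are:

  0-simplices (6): A, B, D, E, F, G
  1-simplices (12): AB, AD, AE, AF, AG, BD, BE, BG, DE, DF, EF, EG
  2-simplices (6): ABD, ABG, AEF, AEG, BDE, DEF

so the chain groups are C_0 ≅ Z^6, C_1 ≅ Z^12, C_2 ≅ Z^6.

∂_1: C_1 → C_0 is given by ∂[p,q] = [q] − [p]. For instance
  ∂DE = E − D.
The 6×12 boundary matrix has rank 5 and Smith normal form diag(1,1,1,1,1).

The boundary map ∂_2: C_2 → C_1 sends each 2-simplex [p,q,r] to [q,r] − [p,r] + [p,q]. For instance
  ∂AEF = EF − AF + AE,
  ∂BDE = DE − BE + BD.
The resulting 12×6 matrix has rank 6, and its Smith normal form has invariant factors (1,1,1,1,1,1).

From H_k ≅ ker(∂_k) / im(∂_{k+1}) we obtain:

  H_0: rank C_0 − rank ∂_1 = 6 − 5 = 1, and the invariant factors of ∂_1 are all 1, so H_0 = Z.
  H_1: rank ker ∂_1 − rank ∂_2 = (12 − 5) − 6 = 1, and the invariant factors of ∂_2 are all 1, so H_1 = Z.
  H_2: rank ker ∂_2 − rank ∂_3 = (6 − 6) − 0 = 0, and there is no ∂_3, so H_2 = 0.

H_0 ≅ Z,  H_1 ≅ Z,  H_2 = 0.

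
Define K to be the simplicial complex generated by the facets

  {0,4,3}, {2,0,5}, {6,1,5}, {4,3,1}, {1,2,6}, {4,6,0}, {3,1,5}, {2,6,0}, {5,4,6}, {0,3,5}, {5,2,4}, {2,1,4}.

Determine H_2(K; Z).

We work with the vertex ordering 0 < 1 < 2 < 3 < 4 < 5 < 6. The simplices of K, each written with vertices in increasing order, are:

  0-simplices (7): [0], [1], [2], [3], [4], [5], [6]
  1-simplices (18): [0,2], [0,3], [0,4], [0,5], [0,6], [1,2], [1,3], [1,4], [1,5], [1,6], [2,4], [2,5], [2,6], [3,4], [3,5], [4,5], [4,6], [5,6]
  2-simplices (12): [0,2,5], [0,2,6], [0,3,4], [0,3,5], [0,4,6], [1,2,4], [1,2,6], [1,3,4], [1,3,5], [1,5,6], [2,4,5], [4,5,6]

so the chain groups are C_0 ≅ Z^7, C_1 ≅ Z^18, C_2 ≅ Z^12.

Boundary ∂_1: C_1 → C_0 is given by ∂[p,q] = [q] − [p]. For instance
  ∂[2,5] = [5] − [2].
The 7×18 boundary matrix has rank 6 and Smith normal form diag(1,1,1,1,1,1).

Boundary ∂_2: C_2 → C_1 acts by ∂[p,q,r] = [q,r] − [p,r] + [p,q]. For instance
  ∂[1,3,5] = [3,5] − [1,5] + [1,3],
  ∂[1,5,6] = [5,6] − [1,6] + [1,5].
As a 18×12 matrix over Z this has rank 12, with invariant factors (1,1,1,1,1,1,1,1,1,1,1,2).

Now H_k = ker ∂_k / im ∂_{k+1}, so:

  H_2: rank ker ∂_2 − rank ∂_3 = (12 − 12) − 0 = 0, and there is no ∂_3, so H_2 = 0.

(K is a triangulation of the real projective plane RP^2.)

H_2 = 0.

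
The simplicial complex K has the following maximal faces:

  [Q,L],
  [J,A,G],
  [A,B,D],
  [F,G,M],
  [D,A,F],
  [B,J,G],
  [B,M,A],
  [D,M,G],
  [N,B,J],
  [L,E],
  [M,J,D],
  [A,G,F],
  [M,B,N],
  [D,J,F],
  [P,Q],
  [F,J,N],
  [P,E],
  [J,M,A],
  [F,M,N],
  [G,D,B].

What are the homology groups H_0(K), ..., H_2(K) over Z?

We work with the vertex ordering A < B < D < E < F < G < J < L < M < N < P < Q. The simplices of K, each written with vertices in increasing order, are:

  0-simplices (12): A, B, D, E, F, G, J, L, M, N, P, Q
  1-simplices (28): AB, AD, AF, AG, AJ, AM, BD, BG, BJ, BM, BN, DF, DG, DJ, DM, EL, EP, FG, FJ, FM, FN, GJ, GM, JM, JN, LQ, MN, PQ
  2-simplices (16): ABD, ABM, ADF, AFG, AGJ, AJM, BDG, BGJ, BJN, BMN, DFJ, DGM, DJM, FGM, FJN, FMN

giving chain groups C_0 ≅ Z^12, C_1 ≅ Z^28, C_2 ≅ Z^16.

Boundary ∂_1: C_1 → C_0 sends each edge [p,q] (with p < q) to q − p. For instance
  ∂DF = F − D.
As a 12×28 matrix over Z this has rank 10, with invariant factors (1,1,1,1,1,1,1,1,1,1).

∂_2: C_2 → C_1 sends each 2-simplex [p,q,r] to [q,r] − [p,r] + [p,q]. For instance
  ∂DJM = JM − DM + DJ,
  ∂ABM = BM − AM + AB.
This gives a 28×16 integer matrix of rank 15; reducing to Smith normal form yields diagonal entries (1,1,1,1,1,1,1,1,1,1,1,1,1,1,1).

Now H_k = ker ∂_k / im ∂_{k+1}, so:

  H_0: rank C_0 − rank ∂_1 = 12 − 10 = 2, and the invariant factors of ∂_1 are all 1, so H_0 = Z^2.
  H_1: rank ker ∂_1 − rank ∂_2 = (28 − 10) − 15 = 3, and the invariant factors of ∂_2 are all 1, so H_1 = Z^3.
  H_2: rank ker ∂_2 − rank ∂_3 = (16 − 15) − 0 = 1, and there is no ∂_3, so H_2 = Z.

As a check, the Euler characteristic is 12 − 28 + 16 = 0, which agrees with 2 − 3 + 1 = 0.

H_0 = Z^2,  H_1 = Z^3,  H_2 = Z.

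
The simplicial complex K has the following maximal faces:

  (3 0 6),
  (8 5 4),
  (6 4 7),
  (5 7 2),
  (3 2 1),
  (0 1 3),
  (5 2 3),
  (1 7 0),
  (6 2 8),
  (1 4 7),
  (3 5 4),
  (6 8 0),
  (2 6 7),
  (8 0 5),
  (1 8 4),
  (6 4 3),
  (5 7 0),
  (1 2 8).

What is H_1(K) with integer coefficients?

H_1 = Z^2.

Take the total order 0 < 1 < 2 < 3 < 4 < 5 < 6 < 7 < 8 on the vertex set. Then K (dimension 2) consists of the simplices:

  0-simplices (9): [0], [1], [2], [3], [4], [5], [6], [7], [8]
  1-simplices (27): (27 of them)
  2-simplices (18): [0,1,3], [0,1,7], [0,3,6], [0,5,7], [0,5,8], [0,6,8], [1,2,3], [1,2,8], [1,4,7], [1,4,8], [2,3,5], [2,5,7], [2,6,7], [2,6,8], [3,4,5], [3,4,6], [4,5,8], [4,6,7]

so the chain groups are C_0 ≅ Z^9, C_1 ≅ Z^27, C_2 ≅ Z^18.

Boundary ∂_1: C_1 → C_0 is given by ∂[p,q] = [q] − [p].
As a 9×27 matrix over Z this has rank 8, with invariant factors (1,1,1,1,1,1,1,1).

∂_2: C_2 → C_1 sends each 2-simplex [p,q,r] to [q,r] − [p,r] + [p,q]. For instance
  ∂[2,3,5] = [3,5] − [2,5] + [2,3],
  ∂[4,6,7] = [6,7] − [4,7] + [4,6].
The resulting 27×18 matrix has rank 17, and its Smith normal form has invariant factors (1,1,1,1,1,1,1,1,1,1,1,1,1,1,1,1,1).

Reading off H_k = ker ∂_k / im ∂_{k+1}:

  H_1: rank ker ∂_1 − rank ∂_2 = (27 − 8) − 17 = 2, and the invariant factors of ∂_2 are all 1, so H_1 ≅ Z^2.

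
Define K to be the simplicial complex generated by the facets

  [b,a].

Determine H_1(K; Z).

H_1 = 0.

Fix the vertex order a < b and write every simplex with vertices in increasing order. Then dim K = 1 and the simplices of K are:

  0-simplices (2): a, b
  1-simplices (1): ab

Hence C_0 ≅ Z^2, C_1 ≅ Z^1.

The boundary map ∂_1: C_1 → C_0 sends each edge [p,q] (with p < q) to q − p.
The resulting 2×1 matrix has rank 1, and its Smith normal form has invariant factors (1).

From H_k ≅ ker(∂_k) / im(∂_{k+1}) we obtain:

  H_1: rank ker ∂_1 − rank ∂_2 = (1 − 1) − 0 = 0, and there is no ∂_2, so H_1 = 0.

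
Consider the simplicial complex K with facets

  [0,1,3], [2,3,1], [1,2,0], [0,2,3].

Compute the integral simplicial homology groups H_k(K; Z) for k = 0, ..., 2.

Fix the vertex order 0 < 1 < 2 < 3 and write every simplex with vertices in increasing order. Then dim K = 2 and the simplices of K are:

  0-simplices (4): [0], [1], [2], [3]
  1-simplices (6): [0,1], [0,2], [0,3], [1,2], [1,3], [2,3]
  2-simplices (4): [0,1,2], [0,1,3], [0,2,3], [1,2,3]

so the chain groups are C_0 ≅ Z^4, C_1 ≅ Z^6, C_2 ≅ Z^4.

∂_1: C_1 → C_0 sends each edge [p,q] (with p < q) to q − p. For instance
  ∂[0,3] = [3] − [0].
As a 4×6 matrix over Z this has rank 3, with invariant factors (1,1,1).

Boundary ∂_2: C_2 → C_1 maps a triangle to the signed sum of its edges. For instance
  ∂[0,1,3] = [1,3] − [0,3] + [0,1],
  ∂[0,1,2] = [1,2] − [0,2] + [0,1].
The resulting 6×4 matrix has rank 3, and its Smith normal form has invariant factors (1,1,1).

Now H_k = ker ∂_k / im ∂_{k+1}, so:

  H_0: rank C_0 − rank ∂_1 = 4 − 3 = 1, and the invariant factors of ∂_1 are all 1, so H_0 ≅ Z.
  H_1: rank ker ∂_1 − rank ∂_2 = (6 − 3) − 3 = 0, and the invariant factors of ∂_2 are all 1, so H_1 ≅ 0.
  H_2: rank ker ∂_2 − rank ∂_3 = (4 − 3) − 0 = 1, and there is no ∂_3, so H_2 ≅ Z.

As a check, the Euler characteristic is 4 − 6 + 4 = 2, which agrees with 1 − 0 + 1 = 2.

H_0 = Z,  H_1 = 0,  H_2 = Z.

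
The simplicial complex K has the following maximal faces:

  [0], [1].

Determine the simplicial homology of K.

H_0 = Z^2.

Fix the vertex order 0 < 1 and write every simplex with vertices in increasing order. Then dim K = 0 and the simplices of K are:

  0-simplices (2): [0], [1]

Hence C_0 ≅ Z^2.

Now H_k = ker ∂_k / im ∂_{k+1}, so:

  H_0: rank C_0 − rank ∂_1 = 2 − 0 = 2, and there is no ∂_1, so H_0 ≅ Z^2.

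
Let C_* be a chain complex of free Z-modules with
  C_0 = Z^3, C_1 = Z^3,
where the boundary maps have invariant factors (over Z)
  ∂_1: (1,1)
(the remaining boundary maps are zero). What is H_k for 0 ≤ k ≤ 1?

H_0 ≅ Z,  H_1 ≅ Z.

H_0: b_0 = 3 − 0 − 2 = 1; torsion from ∂_1 factors > 1: none. So H_0 ≅ Z.
H_1: b_1 = 3 − 2 − 0 = 1; torsion from ∂_2 factors > 1: none. So H_1 ≅ Z.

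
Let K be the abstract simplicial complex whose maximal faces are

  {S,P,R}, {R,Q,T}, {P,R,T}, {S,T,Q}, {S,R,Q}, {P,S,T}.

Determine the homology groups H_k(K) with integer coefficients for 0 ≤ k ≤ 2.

Order the vertices as P < Q < R < S < T. Listing each simplex with vertices in this order, K has dimension 2 with simplices:

  0-simplices (5): P, Q, R, S, T
  1-simplices (9): PR, PS, PT, QR, QS, QT, RS, RT, ST
  2-simplices (6): PRS, PRT, PST, QRS, QRT, QST

giving chain groups C_0 ≅ Z^5, C_1 ≅ Z^9, C_2 ≅ Z^6.

The boundary map ∂_1: C_1 → C_0 maps an edge to its endpoints' difference, ∂[p,q] = q − p. For instance
  ∂QR = R − Q.
As a 5×9 matrix over Z this has rank 4, with invariant factors (1,1,1,1).

The boundary map ∂_2: C_2 → C_1 acts by ∂[p,q,r] = [q,r] − [p,r] + [p,q]. For instance
  ∂QRS = RS − QS + QR,
  ∂PRT = RT − PT + PR.
The 9×6 boundary matrix has rank 5 and Smith normal form diag(1,1,1,1,1).

Computing H_k = (kernel of ∂_k) / (image of ∂_{k+1}):

  H_0: rank C_0 − rank ∂_1 = 5 − 4 = 1, and the invariant factors of ∂_1 are all 1, so H_0 = Z.
  H_1: rank ker ∂_1 − rank ∂_2 = (9 − 4) − 5 = 0, and the invariant factors of ∂_2 are all 1, so H_1 = 0.
  H_2: rank ker ∂_2 − rank ∂_3 = (6 − 5) − 0 = 1, and there is no ∂_3, so H_2 = Z.

H_0 = Z,  H_1 = 0,  H_2 = Z.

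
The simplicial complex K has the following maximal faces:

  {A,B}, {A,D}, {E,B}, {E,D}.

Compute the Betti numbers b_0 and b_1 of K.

b_0 = 1, b_1 = 1.

Take the total order A < B < D < E on the vertex set. Then K (dimension 1) consists of the simplices:

  0-simplices (4): A, B, D, E
  1-simplices (4): AB, AD, BE, DE

so the chain groups are C_0 ≅ Z^4, C_1 ≅ Z^4.

Boundary ∂_1: C_1 → C_0 maps an edge to its endpoints' difference, ∂[p,q] = q − p. For instance
  ∂BE = E − B.
This gives a 4×4 integer matrix of rank 3; reducing to Smith normal form yields diagonal entries (1,1,1).

From H_k ≅ ker(∂_k) / im(∂_{k+1}) we obtain:

  H_0: rank C_0 − rank ∂_1 = 4 − 3 = 1, and the invariant factors of ∂_1 are all 1, so H_0 = Z.
  H_1: rank ker ∂_1 − rank ∂_2 = (4 − 3) − 0 = 1, and there is no ∂_2, so H_1 = Z.

(K is a triangulation of the circle S^1.)

Hence the Betti numbers are b_0 = 1, b_1 = 1.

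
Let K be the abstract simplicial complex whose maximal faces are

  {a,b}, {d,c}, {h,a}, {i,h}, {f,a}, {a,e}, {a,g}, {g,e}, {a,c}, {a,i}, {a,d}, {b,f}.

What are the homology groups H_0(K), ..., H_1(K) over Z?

Order the vertices as a < b < c < d < e < f < g < h < i. Listing each simplex with vertices in this order, K has dimension 1 with simplices:

  0-simplices (9): a, b, c, d, e, f, g, h, i
  1-simplices (12): ab, ac, ad, ae, af, ag, ah, ai, bf, cd, eg, hi

so the chain groups are C_0 ≅ Z^9, C_1 ≅ Z^12.

The boundary map ∂_1: C_1 → C_0 is given by ∂[p,q] = [q] − [p].
This gives a 9×12 integer matrix of rank 8; reducing to Smith normal form yields diagonal entries (1,1,1,1,1,1,1,1).

From H_k ≅ ker(∂_k) / im(∂_{k+1}) we obtain:

  H_0: rank C_0 − rank ∂_1 = 9 − 8 = 1, and the invariant factors of ∂_1 are all 1, so H_0 ≅ Z.
  H_1: rank ker ∂_1 − rank ∂_2 = (12 − 8) − 0 = 4, and there is no ∂_2, so H_1 ≅ Z^4.

(K is a triangulation of a wedge of 4 circles.)

H_0 = Z,  H_1 = Z^4.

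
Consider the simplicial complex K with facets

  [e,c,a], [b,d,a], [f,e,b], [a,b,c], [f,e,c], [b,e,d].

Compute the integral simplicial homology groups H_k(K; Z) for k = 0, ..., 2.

We work with the vertex ordering a < b < c < d < e < f. The simplices of K, each written with vertices in increasing order, are:

  0-simplices (6): a, b, c, d, e, f
  1-simplices (12): ab, ac, ad, ae, bc, bd, be, bf, ce, cf, de, ef
  2-simplices (6): abc, abd, ace, bde, bef, cef

so the chain groups are C_0 ≅ Z^6, C_1 ≅ Z^12, C_2 ≅ Z^6.

∂_1: C_1 → C_0 sends each edge [p,q] (with p < q) to q − p.
This gives a 6×12 integer matrix of rank 5; reducing to Smith normal form yields diagonal entries (1,1,1,1,1).

The boundary map ∂_2: C_2 → C_1 maps a triangle to the signed sum of its edges. For instance
  ∂abc = bc − ac + ab,
  ∂cef = ef − cf + ce.
This gives a 12×6 integer matrix of rank 6; reducing to Smith normal form yields diagonal entries (1,1,1,1,1,1).

Reading off H_k = ker ∂_k / im ∂_{k+1}:

  H_0: rank C_0 − rank ∂_1 = 6 − 5 = 1, and the invariant factors of ∂_1 are all 1, so H_0 ≅ Z.
  H_1: rank ker ∂_1 − rank ∂_2 = (12 − 5) − 6 = 1, and the invariant factors of ∂_2 are all 1, so H_1 ≅ Z.
  H_2: rank ker ∂_2 − rank ∂_3 = (6 − 6) − 0 = 0, and there is no ∂_3, so H_2 ≅ 0.

H_0 ≅ Z,  H_1 ≅ Z,  H_2 = 0.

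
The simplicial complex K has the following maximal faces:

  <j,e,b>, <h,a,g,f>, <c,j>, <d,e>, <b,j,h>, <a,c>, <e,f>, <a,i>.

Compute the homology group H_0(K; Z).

H_0 = Z.

Take the total order a < b < c < d < e < f < g < h < i < j on the vertex set. Then K (dimension 3) consists of the simplices:

  0-simplices (10): a, b, c, d, e, f, g, h, i, j
  1-simplices (16): ac, af, ag, ah, ai, be, bh, bj, cj, de, ef, ej, fg, fh, gh, hj
  2-simplices (6): afg, afh, agh, bej, bhj, fgh
  3-simplices (1): afgh

giving chain groups C_0 ≅ Z^10, C_1 ≅ Z^16, C_2 ≅ Z^6, C_3 ≅ Z^1.

The boundary map ∂_1: C_1 → C_0 is given by ∂[p,q] = [q] − [p]. For instance
  ∂be = e − b.
This gives a 10×16 integer matrix of rank 9; reducing to Smith normal form yields diagonal entries (1,1,1,1,1,1,1,1,1).

The boundary map ∂_2: C_2 → C_1 maps a triangle to the signed sum of its edges. For instance
  ∂afg = fg − ag + af,
  ∂bej = ej − bj + be.
As a 16×6 matrix over Z this has rank 5, with invariant factors (1,1,1,1,1).

Boundary ∂_3: C_3 → C_2 sends each 3-simplex σ to the alternating sum Σ_i (−1)^i (σ with its i-th vertex removed). For instance
  ∂afgh = fgh − agh + afh − afg.
The 6×1 boundary matrix has rank 1 and Smith normal form diag(1).

Reading off H_k = ker ∂_k / im ∂_{k+1}:

  H_0: rank C_0 − rank ∂_1 = 10 − 9 = 1, and the invariant factors of ∂_1 are all 1, so H_0 = Z.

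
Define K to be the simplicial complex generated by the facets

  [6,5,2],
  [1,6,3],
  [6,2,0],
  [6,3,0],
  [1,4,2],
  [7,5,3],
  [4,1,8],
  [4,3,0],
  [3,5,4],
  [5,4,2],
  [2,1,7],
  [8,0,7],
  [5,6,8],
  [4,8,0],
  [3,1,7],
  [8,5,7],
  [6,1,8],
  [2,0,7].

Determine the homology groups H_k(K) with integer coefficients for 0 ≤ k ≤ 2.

H_0 ≅ Z,  H_1 ≅ Z^2,  H_2 ≅ Z.

Fix the vertex order 0 < 1 < 2 < 3 < 4 < 5 < 6 < 7 < 8 and write every simplex with vertices in increasing order. Then dim K = 2 and the simplices of K are:

  0-simplices (9): [0], [1], [2], [3], [4], [5], [6], [7], [8]
  1-simplices (27): (27 of them)
  2-simplices (18): [0,2,6], [0,2,7], [0,3,4], [0,3,6], [0,4,8], [0,7,8], [1,2,4], [1,2,7], [1,3,6], [1,3,7], [1,4,8], [1,6,8], [2,4,5], [2,5,6], [3,4,5], [3,5,7], [5,6,8], [5,7,8]

so the chain groups are C_0 ≅ Z^9, C_1 ≅ Z^27, C_2 ≅ Z^18.

∂_1: C_1 → C_0 sends each edge [p,q] (with p < q) to q − p. For instance
  ∂[2,6] = [6] − [2].
As a 9×27 matrix over Z this has rank 8, with invariant factors (1,1,1,1,1,1,1,1).

∂_2: C_2 → C_1 sends each 2-simplex [p,q,r] to [q,r] − [p,r] + [p,q]. For instance
  ∂[1,4,8] = [4,8] − [1,8] + [1,4],
  ∂[0,3,6] = [3,6] − [0,6] + [0,3].
The resulting 27×18 matrix has rank 17, and its Smith normal form has invariant factors (1,1,1,1,1,1,1,1,1,1,1,1,1,1,1,1,1).

Reading off H_k = ker ∂_k / im ∂_{k+1}:

  H_0: rank C_0 − rank ∂_1 = 9 − 8 = 1, and the invariant factors of ∂_1 are all 1, so H_0 ≅ Z.
  H_1: rank ker ∂_1 − rank ∂_2 = (27 − 8) − 17 = 2, and the invariant factors of ∂_2 are all 1, so H_1 ≅ Z^2.
  H_2: rank ker ∂_2 − rank ∂_3 = (18 − 17) − 0 = 1, and there is no ∂_3, so H_2 ≅ Z.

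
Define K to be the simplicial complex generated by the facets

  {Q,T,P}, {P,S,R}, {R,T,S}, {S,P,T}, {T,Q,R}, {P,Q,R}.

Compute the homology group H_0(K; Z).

H_0 ≅ Z.

Fix the vertex order P < Q < R < S < T and write every simplex with vertices in increasing order. Then dim K = 2 and the simplices of K are:

  0-simplices (5): P, Q, R, S, T
  1-simplices (9): PQ, PR, PS, PT, QR, QT, RS, RT, ST
  2-simplices (6): PQR, PQT, PRS, PST, QRT, RST

giving chain groups C_0 ≅ Z^5, C_1 ≅ Z^9, C_2 ≅ Z^6.

Boundary ∂_1: C_1 → C_0 is given by ∂[p,q] = [q] − [p]. For instance
  ∂PQ = Q − P.
The resulting 5×9 matrix has rank 4, and its Smith normal form has invariant factors (1,1,1,1).

The boundary map ∂_2: C_2 → C_1 acts by ∂[p,q,r] = [q,r] − [p,r] + [p,q]. For instance
  ∂QRT = RT − QT + QR,
  ∂PQT = QT − PT + PQ.
The resulting 9×6 matrix has rank 5, and its Smith normal form has invariant factors (1,1,1,1,1).

From H_k ≅ ker(∂_k) / im(∂_{k+1}) we obtain:

  H_0: rank C_0 − rank ∂_1 = 5 − 4 = 1, and the invariant factors of ∂_1 are all 1, so H_0 ≅ Z.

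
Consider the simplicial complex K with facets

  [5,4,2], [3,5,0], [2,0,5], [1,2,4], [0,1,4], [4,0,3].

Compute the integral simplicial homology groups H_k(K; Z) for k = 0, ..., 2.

H_0 ≅ Z,  H_1 ≅ Z,  H_2 = 0.

Order the vertices as 0 < 1 < 2 < 3 < 4 < 5. Listing each simplex with vertices in this order, K has dimension 2 with simplices:

  0-simplices (6): [0], [1], [2], [3], [4], [5]
  1-simplices (12): [0,1], [0,2], [0,3], [0,4], [0,5], [1,2], [1,4], [2,4], [2,5], [3,4], [3,5], [4,5]
  2-simplices (6): [0,1,4], [0,2,5], [0,3,4], [0,3,5], [1,2,4], [2,4,5]

Hence C_0 ≅ Z^6, C_1 ≅ Z^12, C_2 ≅ Z^6.

Boundary ∂_1: C_1 → C_0 sends each edge [p,q] (with p < q) to q − p.
The 6×12 boundary matrix has rank 5 and Smith normal form diag(1,1,1,1,1).

∂_2: C_2 → C_1 sends each 2-simplex [p,q,r] to [q,r] − [p,r] + [p,q]. For instance
  ∂[1,2,4] = [2,4] − [1,4] + [1,2],
  ∂[0,3,4] = [3,4] − [0,4] + [0,3].
This gives a 12×6 integer matrix of rank 6; reducing to Smith normal form yields diagonal entries (1,1,1,1,1,1).

Reading off H_k = ker ∂_k / im ∂_{k+1}:

  H_0: rank C_0 − rank ∂_1 = 6 − 5 = 1, and the invariant factors of ∂_1 are all 1, so H_0 = Z.
  H_1: rank ker ∂_1 − rank ∂_2 = (12 − 5) − 6 = 1, and the invariant factors of ∂_2 are all 1, so H_1 = Z.
  H_2: rank ker ∂_2 − rank ∂_3 = (6 − 6) − 0 = 0, and there is no ∂_3, so H_2 = 0.

As a check, the Euler characteristic is 6 − 12 + 6 = 0, which agrees with 1 − 1 + 0 = 0.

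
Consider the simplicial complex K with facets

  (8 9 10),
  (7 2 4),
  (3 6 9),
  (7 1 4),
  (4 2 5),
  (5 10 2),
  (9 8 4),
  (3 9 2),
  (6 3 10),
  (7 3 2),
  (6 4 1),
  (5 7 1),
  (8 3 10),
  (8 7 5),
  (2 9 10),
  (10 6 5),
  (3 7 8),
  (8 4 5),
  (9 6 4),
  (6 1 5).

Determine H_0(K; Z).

H_0 = Z.

Order the vertices as 1 < 2 < 3 < 4 < 5 < 6 < 7 < 8 < 9 < 10. Listing each simplex with vertices in this order, K has dimension 2 with simplices:

  0-simplices (10): [1], [2], [3], [4], [5], [6], [7], [8], [9], [10]
  1-simplices (30): (30 of them)
  2-simplices (20): (20 of them)

so the chain groups are C_0 ≅ Z^10, C_1 ≅ Z^30, C_2 ≅ Z^20.

Boundary ∂_1: C_1 → C_0 sends each edge [p,q] (with p < q) to q − p. For instance
  ∂[4,9] = [9] − [4].
This gives a 10×30 integer matrix of rank 9; reducing to Smith normal form yields diagonal entries (1,1,1,1,1,1,1,1,1).

The boundary map ∂_2: C_2 → C_1 maps a triangle to the signed sum of its edges. For instance
  ∂[5,6,10] = [6,10] − [5,10] + [5,6],
  ∂[2,3,9] = [3,9] − [2,9] + [2,3].
The resulting 30×20 matrix has rank 20, and its Smith normal form has invariant factors (1,1,1,1,1,1,1,1,1,1,1,1,1,1,1,1,1,1,1,2).

Reading off H_k = ker ∂_k / im ∂_{k+1}:

  H_0: rank C_0 − rank ∂_1 = 10 − 9 = 1, and the invariant factors of ∂_1 are all 1, so H_0 = Z.

(K is a triangulation of the Klein bottle.)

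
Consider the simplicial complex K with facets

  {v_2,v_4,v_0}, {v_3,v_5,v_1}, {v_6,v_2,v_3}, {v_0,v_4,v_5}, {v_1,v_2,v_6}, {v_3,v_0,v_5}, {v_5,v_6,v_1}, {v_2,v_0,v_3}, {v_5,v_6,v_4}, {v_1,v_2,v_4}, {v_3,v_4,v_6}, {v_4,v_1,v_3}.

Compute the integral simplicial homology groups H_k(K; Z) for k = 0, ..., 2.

Order the vertices as v_0 < v_1 < v_2 < v_3 < v_4 < v_5 < v_6. Listing each simplex with vertices in this order, K has dimension 2 with simplices:

  0-simplices (7): [v_0], [v_1], [v_2], [v_3], [v_4], [v_5], [v_6]
  1-simplices (18): (18 of them)
  2-simplices (12): (12 of them)

giving chain groups C_0 ≅ Z^7, C_1 ≅ Z^18, C_2 ≅ Z^12.

∂_1: C_1 → C_0 sends each edge [p,q] (with p < q) to q − p.
This gives a 7×18 integer matrix of rank 6; reducing to Smith normal form yields diagonal entries (1,1,1,1,1,1).

Boundary ∂_2: C_2 → C_1 maps a triangle to the signed sum of its edges. For instance
  ∂[v_1,v_3,v_4] = [v_3,v_4] − [v_1,v_4] + [v_1,v_3],
  ∂[v_0,v_2,v_3] = [v_2,v_3] − [v_0,v_3] + [v_0,v_2].
The resulting 18×12 matrix has rank 12, and its Smith normal form has invariant factors (1,1,1,1,1,1,1,1,1,1,1,2).

From H_k ≅ ker(∂_k) / im(∂_{k+1}) we obtain:

  H_0: rank C_0 − rank ∂_1 = 7 − 6 = 1, and the invariant factors of ∂_1 are all 1, so H_0 ≅ Z.
  H_1: rank ker ∂_1 − rank ∂_2 = (18 − 6) − 12 = 0, and ∂_2 has invariant factor 2 > 1, so H_1 ≅ Z/2.
  H_2: rank ker ∂_2 − rank ∂_3 = (12 − 12) − 0 = 0, and there is no ∂_3, so H_2 ≅ 0.

H_0 ≅ Z,  H_1 ≅ Z/2,  H_2 = 0.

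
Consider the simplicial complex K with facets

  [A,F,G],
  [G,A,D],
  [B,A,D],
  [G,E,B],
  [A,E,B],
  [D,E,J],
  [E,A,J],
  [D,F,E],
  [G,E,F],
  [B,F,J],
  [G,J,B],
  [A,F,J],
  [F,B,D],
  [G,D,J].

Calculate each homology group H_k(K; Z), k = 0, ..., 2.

Order the vertices as A < B < D < E < F < G < J. Listing each simplex with vertices in this order, K has dimension 2 with simplices:

  0-simplices (7): A, B, D, E, F, G, J
  1-simplices (21): AB, AD, AE, AF, AG, AJ, BD, BE, BF, BG, BJ, DE, DF, DG, DJ, EF, EG, EJ, FG, FJ, GJ
  2-simplices (14): ABD, ABE, ADG, AEJ, AFG, AFJ, BDF, BEG, BFJ, BGJ, DEF, DEJ, DGJ, EFG

so the chain groups are C_0 ≅ Z^7, C_1 ≅ Z^21, C_2 ≅ Z^14.

Boundary ∂_1: C_1 → C_0 maps an edge to its endpoints' difference, ∂[p,q] = q − p.
As a 7×21 matrix over Z this has rank 6, with invariant factors (1,1,1,1,1,1).

The boundary map ∂_2: C_2 → C_1 maps a triangle to the signed sum of its edges. For instance
  ∂BFJ = FJ − BJ + BF,
  ∂DEF = EF − DF + DE.
The 21×14 boundary matrix has rank 13 and Smith normal form diag(1,1,1,1,1,1,1,1,1,1,1,1,1).

From H_k ≅ ker(∂_k) / im(∂_{k+1}) we obtain:

  H_0: rank C_0 − rank ∂_1 = 7 − 6 = 1, and the invariant factors of ∂_1 are all 1, so H_0 = Z.
  H_1: rank ker ∂_1 − rank ∂_2 = (21 − 6) − 13 = 2, and the invariant factors of ∂_2 are all 1, so H_1 = Z^2.
  H_2: rank ker ∂_2 − rank ∂_3 = (14 − 13) − 0 = 1, and there is no ∂_3, so H_2 = Z.

(K is a triangulation of the torus T^2.)

H_0 ≅ Z,  H_1 ≅ Z^2,  H_2 ≅ Z.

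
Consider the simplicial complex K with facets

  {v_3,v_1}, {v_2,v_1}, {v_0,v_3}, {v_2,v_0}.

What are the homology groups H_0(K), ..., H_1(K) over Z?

Fix the vertex order v_0 < v_1 < v_2 < v_3 and write every simplex with vertices in increasing order. Then dim K = 1 and the simplices of K are:

  0-simplices (4): [v_0], [v_1], [v_2], [v_3]
  1-simplices (4): [v_0,v_2], [v_0,v_3], [v_1,v_2], [v_1,v_3]

giving chain groups C_0 ≅ Z^4, C_1 ≅ Z^4.

Boundary ∂_1: C_1 → C_0 is given by ∂[p,q] = [q] − [p].
This gives a 4×4 integer matrix of rank 3; reducing to Smith normal form yields diagonal entries (1,1,1).

Computing H_k = (kernel of ∂_k) / (image of ∂_{k+1}):

  H_0: rank C_0 − rank ∂_1 = 4 − 3 = 1, and the invariant factors of ∂_1 are all 1, so H_0 ≅ Z.
  H_1: rank ker ∂_1 − rank ∂_2 = (4 − 3) − 0 = 1, and there is no ∂_2, so H_1 ≅ Z.

(K is a triangulation of the circle S^1.)

H_0 = Z,  H_1 = Z.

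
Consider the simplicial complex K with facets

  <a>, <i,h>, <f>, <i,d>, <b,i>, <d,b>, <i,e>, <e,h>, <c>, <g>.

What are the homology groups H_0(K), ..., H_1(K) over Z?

H_0 ≅ Z^5,  H_1 ≅ Z^2.

Fix the vertex order a < b < c < d < e < f < g < h < i and write every simplex with vertices in increasing order. Then dim K = 1 and the simplices of K are:

  0-simplices (9): a, b, c, d, e, f, g, h, i
  1-simplices (6): bd, bi, di, eh, ei, hi

so the chain groups are C_0 ≅ Z^9, C_1 ≅ Z^6.

∂_1: C_1 → C_0 maps an edge to its endpoints' difference, ∂[p,q] = q − p.
As a 9×6 matrix over Z this has rank 4, with invariant factors (1,1,1,1).

Reading off H_k = ker ∂_k / im ∂_{k+1}:

  H_0: rank C_0 − rank ∂_1 = 9 − 4 = 5, and the invariant factors of ∂_1 are all 1, so H_0 ≅ Z^5.
  H_1: rank ker ∂_1 − rank ∂_2 = (6 − 4) − 0 = 2, and there is no ∂_2, so H_1 ≅ Z^2.

(K is a triangulation of the disjoint union of a set of 4 points and a wedge of 2 circles.)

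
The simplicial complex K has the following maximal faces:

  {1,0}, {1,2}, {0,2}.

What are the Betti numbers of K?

b_0 = 1, b_1 = 1.

We work with the vertex ordering 0 < 1 < 2. The simplices of K, each written with vertices in increasing order, are:

  0-simplices (3): [0], [1], [2]
  1-simplices (3): [0,1], [0,2], [1,2]

so the chain groups are C_0 ≅ Z^3, C_1 ≅ Z^3.

∂_1: C_1 → C_0 is given by ∂[p,q] = [q] − [p]. For instance
  ∂[0,2] = [2] − [0].
The resulting 3×3 matrix has rank 2, and its Smith normal form has invariant factors (1,1).

Now H_k = ker ∂_k / im ∂_{k+1}, so:

  H_0: rank C_0 − rank ∂_1 = 3 − 2 = 1, and the invariant factors of ∂_1 are all 1, so H_0 = Z.
  H_1: rank ker ∂_1 − rank ∂_2 = (3 − 2) − 0 = 1, and there is no ∂_2, so H_1 = Z.

As a check, the Euler characteristic is 3 − 3 = 0, which agrees with 1 − 1 = 0.

Hence the Betti numbers are b_0 = 1, b_1 = 1.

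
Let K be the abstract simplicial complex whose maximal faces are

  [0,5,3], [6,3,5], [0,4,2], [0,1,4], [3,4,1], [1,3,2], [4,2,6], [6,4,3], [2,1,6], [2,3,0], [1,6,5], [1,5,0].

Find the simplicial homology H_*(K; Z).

H_0 = Z,  H_1 = Z_2,  H_2 = 0.

Take the total order 0 < 1 < 2 < 3 < 4 < 5 < 6 on the vertex set. Then K (dimension 2) consists of the simplices:

  0-simplices (7): [0], [1], [2], [3], [4], [5], [6]
  1-simplices (18): [0,1], [0,2], [0,3], [0,4], [0,5], [1,2], [1,3], [1,4], [1,5], [1,6], [2,3], [2,4], [2,6], [3,4], [3,5], [3,6], [4,6], [5,6]
  2-simplices (12): [0,1,4], [0,1,5], [0,2,3], [0,2,4], [0,3,5], [1,2,3], [1,2,6], [1,3,4], [1,5,6], [2,4,6], [3,4,6], [3,5,6]

giving chain groups C_0 ≅ Z^7, C_1 ≅ Z^18, C_2 ≅ Z^12.

Boundary ∂_1: C_1 → C_0 sends each edge [p,q] (with p < q) to q − p.
As a 7×18 matrix over Z this has rank 6, with invariant factors (1,1,1,1,1,1).

∂_2: C_2 → C_1 maps a triangle to the signed sum of its edges. For instance
  ∂[0,1,5] = [1,5] − [0,5] + [0,1],
  ∂[1,2,3] = [2,3] − [1,3] + [1,2].
The 18×12 boundary matrix has rank 12 and Smith normal form diag(1,1,1,1,1,1,1,1,1,1,1,2).

Computing H_k = (kernel of ∂_k) / (image of ∂_{k+1}):

  H_0: rank C_0 − rank ∂_1 = 7 − 6 = 1, and the invariant factors of ∂_1 are all 1, so H_0 ≅ Z.
  H_1: rank ker ∂_1 − rank ∂_2 = (18 − 6) − 12 = 0, and ∂_2 has invariant factor 2 > 1, so H_1 ≅ Z_2.
  H_2: rank ker ∂_2 − rank ∂_3 = (12 − 12) − 0 = 0, and there is no ∂_3, so H_2 ≅ 0.

As a check, the Euler characteristic is 7 − 18 + 12 = 1, which agrees with 1 − 0 + 0 = 1.
(K is a triangulation of the real projective plane RP^2.)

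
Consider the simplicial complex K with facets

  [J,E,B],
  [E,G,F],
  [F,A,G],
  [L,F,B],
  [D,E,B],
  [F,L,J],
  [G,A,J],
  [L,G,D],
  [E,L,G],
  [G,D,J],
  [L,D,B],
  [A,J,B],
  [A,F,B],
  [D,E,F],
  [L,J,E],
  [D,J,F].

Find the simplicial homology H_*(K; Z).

H_0 = Z,  H_1 = Z^2,  H_2 = Z.

We work with the vertex ordering A < B < D < E < F < G < J < L. The simplices of K, each written with vertices in increasing order, are:

  0-simplices (8): A, B, D, E, F, G, J, L
  1-simplices (24): AB, AF, AG, AJ, BD, BE, BF, BJ, BL, DE, DF, DG, DJ, DL, EF, EG, EJ, EL, FG, FJ, FL, GJ, GL, JL
  2-simplices (16): ABF, ABJ, AFG, AGJ, BDE, BDL, BEJ, BFL, DEF, DFJ, DGJ, DGL, EFG, EGL, EJL, FJL

so the chain groups are C_0 ≅ Z^8, C_1 ≅ Z^24, C_2 ≅ Z^16.

Boundary ∂_1: C_1 → C_0 sends each edge [p,q] (with p < q) to q − p. For instance
  ∂DF = F − D.
The 8×24 boundary matrix has rank 7 and Smith normal form diag(1,1,1,1,1,1,1).

Boundary ∂_2: C_2 → C_1 acts by ∂[p,q,r] = [q,r] − [p,r] + [p,q]. For instance
  ∂EFG = FG − EG + EF,
  ∂ABF = BF − AF + AB.
This gives a 24×16 integer matrix of rank 15; reducing to Smith normal form yields diagonal entries (1,1,1,1,1,1,1,1,1,1,1,1,1,1,1).

Reading off H_k = ker ∂_k / im ∂_{k+1}:

  H_0: rank C_0 − rank ∂_1 = 8 − 7 = 1, and the invariant factors of ∂_1 are all 1, so H_0 ≅ Z.
  H_1: rank ker ∂_1 − rank ∂_2 = (24 − 7) − 15 = 2, and the invariant factors of ∂_2 are all 1, so H_1 ≅ Z^2.
  H_2: rank ker ∂_2 − rank ∂_3 = (16 − 15) − 0 = 1, and there is no ∂_3, so H_2 ≅ Z.

As a check, the Euler characteristic is 8 − 24 + 16 = 0, which agrees with 1 − 2 + 1 = 0.
(K is a triangulation of the torus T^2.)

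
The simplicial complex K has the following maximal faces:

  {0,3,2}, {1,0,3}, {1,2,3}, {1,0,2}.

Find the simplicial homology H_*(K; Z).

Fix the vertex order 0 < 1 < 2 < 3 and write every simplex with vertices in increasing order. Then dim K = 2 and the simplices of K are:

  0-simplices (4): [0], [1], [2], [3]
  1-simplices (6): [0,1], [0,2], [0,3], [1,2], [1,3], [2,3]
  2-simplices (4): [0,1,2], [0,1,3], [0,2,3], [1,2,3]

so the chain groups are C_0 ≅ Z^4, C_1 ≅ Z^6, C_2 ≅ Z^4.

The boundary map ∂_1: C_1 → C_0 is given by ∂[p,q] = [q] − [p].
As a 4×6 matrix over Z this has rank 3, with invariant factors (1,1,1).

∂_2: C_2 → C_1 maps a triangle to the signed sum of its edges. For instance
  ∂[0,2,3] = [2,3] − [0,3] + [0,2],
  ∂[1,2,3] = [2,3] − [1,3] + [1,2].
As a 6×4 matrix over Z this has rank 3, with invariant factors (1,1,1).

Computing H_k = (kernel of ∂_k) / (image of ∂_{k+1}):

  H_0: rank C_0 − rank ∂_1 = 4 − 3 = 1, and the invariant factors of ∂_1 are all 1, so H_0 = Z.
  H_1: rank ker ∂_1 − rank ∂_2 = (6 − 3) − 3 = 0, and the invariant factors of ∂_2 are all 1, so H_1 = 0.
  H_2: rank ker ∂_2 − rank ∂_3 = (4 − 3) − 0 = 1, and there is no ∂_3, so H_2 = Z.

(K is a triangulation of the 2-sphere S^2.)

H_0 = Z,  H_1 = 0,  H_2 = Z.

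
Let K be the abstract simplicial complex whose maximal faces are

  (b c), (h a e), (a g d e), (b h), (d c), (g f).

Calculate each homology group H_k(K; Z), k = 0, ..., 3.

Order the vertices as a < b < c < d < e < f < g < h. Listing each simplex with vertices in this order, K has dimension 3 with simplices:

  0-simplices (8): a, b, c, d, e, f, g, h
  1-simplices (12): ad, ae, ag, ah, bc, bh, cd, de, dg, eg, eh, fg
  2-simplices (5): ade, adg, aeg, aeh, deg
  3-simplices (1): adeg

Hence C_0 ≅ Z^8, C_1 ≅ Z^12, C_2 ≅ Z^5, C_3 ≅ Z^1.

The boundary map ∂_1: C_1 → C_0 maps an edge to its endpoints' difference, ∂[p,q] = q − p. For instance
  ∂eh = h − e.
This gives a 8×12 integer matrix of rank 7; reducing to Smith normal form yields diagonal entries (1,1,1,1,1,1,1).

∂_2: C_2 → C_1 maps a triangle to the signed sum of its edges. For instance
  ∂aeh = eh − ah + ae,
  ∂adg = dg − ag + ad.
The 12×5 boundary matrix has rank 4 and Smith normal form diag(1,1,1,1).

∂_3: C_3 → C_2 sends each 3-simplex σ to the alternating sum Σ_i (−1)^i (σ with its i-th vertex removed). For instance
  ∂adeg = deg − aeg + adg − ade.
As a 5×1 matrix over Z this has rank 1, with invariant factors (1).

From H_k ≅ ker(∂_k) / im(∂_{k+1}) we obtain:

  H_0: rank C_0 − rank ∂_1 = 8 − 7 = 1, and the invariant factors of ∂_1 are all 1, so H_0 ≅ Z.
  H_1: rank ker ∂_1 − rank ∂_2 = (12 − 7) − 4 = 1, and the invariant factors of ∂_2 are all 1, so H_1 ≅ Z.
  H_2: rank ker ∂_2 − rank ∂_3 = (5 − 4) − 1 = 0, and the invariant factors of ∂_3 are all 1, so H_2 ≅ 0.
  H_3: rank ker ∂_3 − rank ∂_4 = (1 − 1) − 0 = 0, and there is no ∂_4, so H_3 ≅ 0.

H_0 = Z,  H_1 = Z,  H_2 = 0,  H_3 = 0.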